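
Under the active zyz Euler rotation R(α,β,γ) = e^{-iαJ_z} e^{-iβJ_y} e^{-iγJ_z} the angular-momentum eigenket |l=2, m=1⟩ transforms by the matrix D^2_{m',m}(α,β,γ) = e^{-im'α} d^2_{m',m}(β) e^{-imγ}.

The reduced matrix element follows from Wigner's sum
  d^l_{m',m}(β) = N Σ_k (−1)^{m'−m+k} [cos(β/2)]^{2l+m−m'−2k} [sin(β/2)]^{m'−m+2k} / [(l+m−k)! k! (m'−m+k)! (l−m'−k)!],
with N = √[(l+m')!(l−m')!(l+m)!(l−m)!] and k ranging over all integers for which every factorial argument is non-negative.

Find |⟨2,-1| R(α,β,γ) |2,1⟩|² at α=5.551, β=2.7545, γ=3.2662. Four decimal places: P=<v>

P=0.6732

Split into d^2_{-1,1}(β=2.7545) × two z-phases.
With c≡cos(β/2)=0.192340 and s≡sin(β/2)=0.981328, N=[1·6·6·1]^{1/2}=6.000000
Admissible k: 2..3 (factorial args all ≥0)
  k=2: (−1)^0·6.0000/(2)·0.1923^2·0.9813^2 = +0.106878
  k=3: (−1)^1·6.0000/(6)·0.1923^0·0.9813^4 = -0.927379
d^2_{-1,1}(2.7545) = +0.106878 -0.927379 = -0.820501
|D^2_{-1,1}|² = |d^2_{-1,1}(β)|² = (-0.820501)² = 0.673221 (the z-rotation phases have unit modulus)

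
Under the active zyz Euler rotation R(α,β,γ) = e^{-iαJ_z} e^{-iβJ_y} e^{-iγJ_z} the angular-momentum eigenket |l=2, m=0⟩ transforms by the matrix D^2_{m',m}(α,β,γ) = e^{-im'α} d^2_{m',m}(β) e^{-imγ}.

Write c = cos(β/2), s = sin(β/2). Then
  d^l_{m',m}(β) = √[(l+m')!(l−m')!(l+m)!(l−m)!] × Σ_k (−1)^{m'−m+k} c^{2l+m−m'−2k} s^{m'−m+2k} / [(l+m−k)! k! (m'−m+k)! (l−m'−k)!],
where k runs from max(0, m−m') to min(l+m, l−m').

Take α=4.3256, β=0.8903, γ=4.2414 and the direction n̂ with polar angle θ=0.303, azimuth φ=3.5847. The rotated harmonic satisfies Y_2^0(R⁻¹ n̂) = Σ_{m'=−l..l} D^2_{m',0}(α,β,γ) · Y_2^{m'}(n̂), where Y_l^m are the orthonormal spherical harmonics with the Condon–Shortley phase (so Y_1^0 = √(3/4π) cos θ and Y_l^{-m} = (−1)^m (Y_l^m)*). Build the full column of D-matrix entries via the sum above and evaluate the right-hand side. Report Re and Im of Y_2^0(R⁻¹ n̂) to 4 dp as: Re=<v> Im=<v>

Need the full column D^2_{m',0} for m'=−2..2 at α=4.3256, β=0.8903, γ=4.2414.
cos(β/2)=0.902546, sin(β/2)=0.430593
d^2_{-2,0}: single k=2 term ⇒ +0.369955;  D = -0.264671+0.258487i
d^2_{-1,0}: k∈[1..2] ⇒ +0.775445 -0.176501 = +0.598944;  D = -0.225932-0.554697i
d^2_{0,0}: k∈[0..2] ⇒ +0.663556 -0.604134 +0.034377 = +0.093799;  D = +0.093799+0.000000i
d^2_{1,0}: k∈[0..1] ⇒ -0.775445 +0.176501 = -0.598944;  D = +0.225932-0.554697i
d^2_{2,0}: single k=0 term ⇒ +0.369955;  D = -0.264671-0.258487i
Y_2^{m'}(θ=0.303,φ=3.5847) and Σ D·Y over m':
  (-0.2647+0.2585i)·(+0.0217-0.0266i)  (-0.2259-0.5547i)·(-0.1988+0.0943i)  (+0.0938+0.0000i)·(+0.5465+0.0000i)  (+0.2259-0.5547i)·(+0.1988+0.0943i)  (-0.2647-0.2585i)·(+0.0217+0.0266i)
Y_2^0(R⁻¹ n̂) = +0.247993+0.000000i

Re=0.2480 Im=0.0000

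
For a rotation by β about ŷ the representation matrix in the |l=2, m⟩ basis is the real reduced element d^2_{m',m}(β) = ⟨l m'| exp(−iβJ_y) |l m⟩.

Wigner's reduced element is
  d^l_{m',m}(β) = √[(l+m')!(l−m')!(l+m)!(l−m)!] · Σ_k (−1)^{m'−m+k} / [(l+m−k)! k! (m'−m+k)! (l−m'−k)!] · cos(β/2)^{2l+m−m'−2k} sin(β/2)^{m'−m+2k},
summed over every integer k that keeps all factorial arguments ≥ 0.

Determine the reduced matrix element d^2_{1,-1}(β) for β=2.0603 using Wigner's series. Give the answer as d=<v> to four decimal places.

d=0.0438

d^2_{1,-1}(β=2.0603) via Wigner's sum:
c=cos(2.0603/2)=0.514690, s=sin(2.0603/2)=0.857376; N=√[6·1·1·6]=6.000000
k∈{0,1} keeps every argument non-negative
  k=0: (−1)^2·6.0000/(2)·0.5147^2·0.8574^2 = +0.584193
  k=1: (−1)^3·6.0000/(6)·0.5147^0·0.8574^4 = -0.540363
d^2_{1,-1}(2.0603) = +0.584193 -0.540363 = +0.043829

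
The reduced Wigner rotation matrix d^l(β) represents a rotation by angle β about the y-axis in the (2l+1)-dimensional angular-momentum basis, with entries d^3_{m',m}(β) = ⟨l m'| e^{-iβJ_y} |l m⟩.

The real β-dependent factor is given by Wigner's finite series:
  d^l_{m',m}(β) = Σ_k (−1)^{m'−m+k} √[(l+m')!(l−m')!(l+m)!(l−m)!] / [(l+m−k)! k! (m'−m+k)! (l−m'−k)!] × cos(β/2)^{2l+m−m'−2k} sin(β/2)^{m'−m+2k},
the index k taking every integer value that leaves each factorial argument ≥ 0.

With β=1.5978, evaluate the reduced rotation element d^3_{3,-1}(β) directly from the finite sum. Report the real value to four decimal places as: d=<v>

d^3_{3,-1}(β=1.5978) via Wigner's sum:
With c≡cos(β/2)=0.697495 and s≡sin(β/2)=0.716589, N=[720·1·2·24]^{1/2}=185.903201
Admissible k: 0..0 (factorial args all ≥0)
  k=0: (−1)^4·185.9032/(48)·0.6975^2·0.7166^4 = +0.496832
d^3_{3,-1}(1.5978) = +0.496832

d=0.4968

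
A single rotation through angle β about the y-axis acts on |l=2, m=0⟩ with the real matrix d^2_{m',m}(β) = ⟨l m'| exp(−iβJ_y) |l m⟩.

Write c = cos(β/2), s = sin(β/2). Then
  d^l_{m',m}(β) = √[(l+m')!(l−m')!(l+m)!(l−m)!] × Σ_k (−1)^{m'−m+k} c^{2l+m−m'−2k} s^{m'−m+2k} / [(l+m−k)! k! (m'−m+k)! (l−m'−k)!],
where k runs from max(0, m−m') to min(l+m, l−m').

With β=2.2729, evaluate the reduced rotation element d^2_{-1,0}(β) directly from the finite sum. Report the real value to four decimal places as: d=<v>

d=-0.6039

d^2_{-1,0}(β=2.2729) via Wigner's sum:
Half-angle: c=0.420818, s=0.907145. N=√(1·6·2·2)=4.898979
k: max(0,(0)−(-1))=1 … min(2+(0),2−(-1))=2
  k=1: (−1)^0·4.8990/(2)·0.4208^3·0.9071^1 = +0.165590
  k=2: (−1)^1·4.8990/(2)·0.4208^1·0.9071^3 = -0.769485
d^2_{-1,0}(2.2729) = +0.165590 -0.769485 = -0.603895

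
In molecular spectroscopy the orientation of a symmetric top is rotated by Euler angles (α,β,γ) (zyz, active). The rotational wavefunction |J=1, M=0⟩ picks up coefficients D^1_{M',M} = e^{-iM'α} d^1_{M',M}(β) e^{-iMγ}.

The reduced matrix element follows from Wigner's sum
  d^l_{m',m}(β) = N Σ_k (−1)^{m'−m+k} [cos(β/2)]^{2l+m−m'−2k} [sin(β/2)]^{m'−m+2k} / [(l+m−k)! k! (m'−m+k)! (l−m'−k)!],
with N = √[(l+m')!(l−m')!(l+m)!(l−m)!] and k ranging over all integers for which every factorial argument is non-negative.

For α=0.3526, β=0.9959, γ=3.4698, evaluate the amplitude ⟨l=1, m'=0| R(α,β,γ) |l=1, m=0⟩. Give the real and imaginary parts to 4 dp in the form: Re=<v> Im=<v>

Re=0.5437 Im=0.0000

D^1_{0,0}(0.3526,0.9959,3.4698) = e^{-i·0·0.3526}·d^1_{0,0}(0.9959)·e^{-i·0·3.4698}. Compute d first:
c=cos(0.9959/2)=0.878564, s=sin(0.9959/2)=0.477625; N=√[1·1·1·1]=1.000000
The bounds max(0,m−m')=0 and min(l+m,l−m')=1 give 2 terms
  k=0: (−1)^0·1.0000/(1)·0.8786^2·0.4776^0 = +0.771874
  k=1: (−1)^1·1.0000/(1)·0.8786^0·0.4776^2 = -0.228126
d^1_{0,0}(0.9959) = +0.771874 -0.228126 = +0.543748
Phases: e^{-i·(0)·0.3526}=+1.000000+0.000000i, e^{-i·(0)·3.4698}=+1.000000+0.000000i ⇒ D=+0.543748+0.000000i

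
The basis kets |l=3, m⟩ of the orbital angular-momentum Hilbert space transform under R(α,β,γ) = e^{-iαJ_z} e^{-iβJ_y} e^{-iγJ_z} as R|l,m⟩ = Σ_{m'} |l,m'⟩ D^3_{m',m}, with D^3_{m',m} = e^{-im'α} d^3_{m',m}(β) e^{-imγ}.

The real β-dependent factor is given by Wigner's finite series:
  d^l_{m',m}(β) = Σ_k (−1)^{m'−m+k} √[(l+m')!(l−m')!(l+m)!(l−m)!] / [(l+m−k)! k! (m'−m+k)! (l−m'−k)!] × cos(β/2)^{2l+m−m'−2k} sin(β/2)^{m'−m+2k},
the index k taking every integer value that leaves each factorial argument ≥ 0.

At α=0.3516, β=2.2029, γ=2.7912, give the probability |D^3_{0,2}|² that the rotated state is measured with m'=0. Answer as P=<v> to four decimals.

P=0.2773

First d^3_{0,2}(β=2.2029), then the phase factors e^{-i(0)α} and e^{-i(2)γ}:
c=cos(2.2029/2)=0.452303, s=sin(2.2029/2)=0.891864; N=√[6·6·120·1]=65.726707
The bounds max(0,m−m')=2 and min(l+m,l−m')=3 give 2 terms
  k=2: (−1)^0·65.7267/(12)·0.4523^4·0.8919^2 = +0.182338
  k=3: (−1)^1·65.7267/(12)·0.4523^2·0.8919^4 = -0.708949
d^3_{0,2}(2.2029) = +0.182338 -0.708949 = -0.526611
|D^3_{0,2}|² = |d^3_{0,2}(β)|² = (-0.526611)² = 0.277319 (the z-rotation phases have unit modulus)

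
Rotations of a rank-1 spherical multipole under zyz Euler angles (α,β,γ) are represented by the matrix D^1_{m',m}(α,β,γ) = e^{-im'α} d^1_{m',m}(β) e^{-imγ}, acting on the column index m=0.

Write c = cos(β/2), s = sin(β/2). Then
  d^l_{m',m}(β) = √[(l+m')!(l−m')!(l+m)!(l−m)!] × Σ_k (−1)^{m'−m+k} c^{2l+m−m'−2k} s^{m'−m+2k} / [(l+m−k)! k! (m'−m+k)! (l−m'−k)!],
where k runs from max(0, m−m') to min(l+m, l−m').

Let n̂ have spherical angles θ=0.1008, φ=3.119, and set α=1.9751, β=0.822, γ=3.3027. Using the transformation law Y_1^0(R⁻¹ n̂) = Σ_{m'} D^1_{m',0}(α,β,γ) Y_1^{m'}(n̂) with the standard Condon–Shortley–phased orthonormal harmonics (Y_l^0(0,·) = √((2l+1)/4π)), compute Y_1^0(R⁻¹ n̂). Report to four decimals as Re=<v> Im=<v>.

Need the full column D^1_{m',0} for m'=−1..1 at α=1.9751, β=0.822, γ=3.3027.
cos(β/2)=0.916722, sin(β/2)=0.399526
d^1_{-1,0}: single k=1 term ⇒ +0.517962;  D = -0.203755+0.476202i
d^1_{0,0}: k∈[0..1] ⇒ +0.840379 -0.159621 = +0.680758;  D = +0.680758+0.000000i
d^1_{1,0}: single k=0 term ⇒ -0.517962;  D = +0.203755+0.476202i
Y_1^{m'}(θ=0.1008,φ=3.119) and Σ D·Y over m':
  (-0.2038+0.4762i)·(-0.0348-0.0008i)  (+0.6808+0.0000i)·(+0.4861+0.0000i)  (+0.2038+0.4762i)·(+0.0348-0.0008i)
Y_1^0(R⁻¹ n̂) = +0.345844+0.000000i

Re=0.3458 Im=0.0000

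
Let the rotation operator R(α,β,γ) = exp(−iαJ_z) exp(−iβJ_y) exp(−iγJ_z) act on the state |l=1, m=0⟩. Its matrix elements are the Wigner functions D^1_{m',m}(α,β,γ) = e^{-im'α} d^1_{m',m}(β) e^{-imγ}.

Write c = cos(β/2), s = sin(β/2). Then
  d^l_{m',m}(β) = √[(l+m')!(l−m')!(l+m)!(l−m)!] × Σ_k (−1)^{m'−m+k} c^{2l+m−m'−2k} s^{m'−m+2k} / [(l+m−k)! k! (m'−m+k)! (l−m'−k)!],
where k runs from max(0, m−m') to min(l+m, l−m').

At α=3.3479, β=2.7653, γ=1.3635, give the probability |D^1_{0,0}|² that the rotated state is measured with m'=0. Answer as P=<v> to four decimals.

P=0.8650

First d^1_{0,0}(β=2.7653), then the phase factors e^{-i(0)α} and e^{-i(0)γ}:
c=cos(2.7653/2)=0.187038, s=sin(2.7653/2)=0.982353; N=√[1·1·1·1]=1.000000
k: max(0,(0)−(0))=0 … min(1+(0),1−(0))=1
  k=0: (−1)^0·1.0000/(1)·0.1870^2·0.9824^0 = +0.034983
  k=1: (−1)^1·1.0000/(1)·0.1870^0·0.9824^2 = -0.965017
d^1_{0,0}(2.7653) = +0.034983 -0.965017 = -0.930033
|D^1_{0,0}|² = |d^1_{0,0}(β)|² = (-0.930033)² = 0.864962 (the z-rotation phases have unit modulus)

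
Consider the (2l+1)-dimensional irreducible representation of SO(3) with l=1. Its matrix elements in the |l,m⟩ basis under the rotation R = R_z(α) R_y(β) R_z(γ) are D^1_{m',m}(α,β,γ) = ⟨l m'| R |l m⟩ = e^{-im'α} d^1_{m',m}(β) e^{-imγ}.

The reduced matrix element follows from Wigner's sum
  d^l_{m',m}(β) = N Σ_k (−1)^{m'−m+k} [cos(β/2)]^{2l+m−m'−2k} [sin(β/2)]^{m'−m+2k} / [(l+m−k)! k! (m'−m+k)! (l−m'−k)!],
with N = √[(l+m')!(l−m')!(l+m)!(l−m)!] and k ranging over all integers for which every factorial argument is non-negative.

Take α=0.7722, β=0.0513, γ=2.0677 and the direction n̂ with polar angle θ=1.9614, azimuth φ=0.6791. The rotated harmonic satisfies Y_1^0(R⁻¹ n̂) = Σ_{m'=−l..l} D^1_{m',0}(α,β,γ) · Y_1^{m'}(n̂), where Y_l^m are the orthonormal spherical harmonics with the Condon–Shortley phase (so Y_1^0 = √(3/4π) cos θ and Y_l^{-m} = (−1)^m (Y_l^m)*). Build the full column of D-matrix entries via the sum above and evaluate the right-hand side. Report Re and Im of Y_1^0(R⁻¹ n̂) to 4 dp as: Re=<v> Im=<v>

Need the full column D^1_{m',0} for m'=−1..1 at α=0.7722, β=0.0513, γ=2.0677.
cos(β/2)=0.999671, sin(β/2)=0.025647
d^1_{-1,0}: single k=1 term ⇒ +0.036259;  D = +0.025975+0.025298i
d^1_{0,0}: k∈[0..1] ⇒ +0.999342 -0.000658 = +0.998684;  D = +0.998684+0.000000i
d^1_{1,0}: single k=0 term ⇒ -0.036259;  D = -0.025975+0.025298i
Y_1^{m'}(θ=1.9614,φ=0.6791) and Σ D·Y over m':
  (+0.0260+0.0253i)·(+0.2486-0.2007i)  (+0.9987+0.0000i)·(-0.1860+0.0000i)  (-0.0260+0.0253i)·(-0.2486-0.2007i)
Y_1^0(R⁻¹ n̂) = -0.162722+0.000000i

Re=-0.1627 Im=0.0000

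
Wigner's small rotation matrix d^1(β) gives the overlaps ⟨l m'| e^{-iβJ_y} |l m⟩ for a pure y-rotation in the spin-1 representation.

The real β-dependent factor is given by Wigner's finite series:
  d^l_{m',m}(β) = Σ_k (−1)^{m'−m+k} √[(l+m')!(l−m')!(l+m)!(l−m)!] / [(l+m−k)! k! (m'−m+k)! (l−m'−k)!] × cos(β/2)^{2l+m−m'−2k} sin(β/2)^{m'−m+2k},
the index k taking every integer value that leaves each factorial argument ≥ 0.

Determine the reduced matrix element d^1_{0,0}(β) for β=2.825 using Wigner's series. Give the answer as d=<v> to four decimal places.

d^1_{0,0}(β=2.825) via Wigner's sum:
c=cos(2.825/2)=0.157636, s=sin(2.825/2)=0.987497; N=√[1·1·1·1]=1.000000
k: max(0,(0)−(0))=0 … min(1+(0),1−(0))=1
  k=0: (−1)^0·1.0000/(1)·0.1576^2·0.9875^0 = +0.024849
  k=1: (−1)^1·1.0000/(1)·0.1576^0·0.9875^2 = -0.975151
d^1_{0,0}(2.825) = +0.024849 -0.975151 = -0.950302

d=-0.9503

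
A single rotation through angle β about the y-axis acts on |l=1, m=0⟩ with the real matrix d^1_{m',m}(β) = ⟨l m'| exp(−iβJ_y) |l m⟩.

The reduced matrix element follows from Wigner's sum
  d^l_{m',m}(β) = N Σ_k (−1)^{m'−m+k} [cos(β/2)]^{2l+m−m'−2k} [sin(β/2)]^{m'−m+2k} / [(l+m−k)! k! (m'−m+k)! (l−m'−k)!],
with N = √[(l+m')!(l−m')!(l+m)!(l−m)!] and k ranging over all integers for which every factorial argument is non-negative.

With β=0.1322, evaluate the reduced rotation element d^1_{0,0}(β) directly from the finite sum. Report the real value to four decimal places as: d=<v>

d=0.9913

d^1_{0,0}(β=0.1322) via Wigner's sum:
Half-angle: c=0.997816, s=0.066052. N=√(1·1·1·1)=1.000000
k∈{0,1} keeps every argument non-negative
  k=0: (−1)^0·1.0000/(1)·0.9978^2·0.0661^0 = +0.995637
  k=1: (−1)^1·1.0000/(1)·0.9978^0·0.0661^2 = -0.004363
d^1_{0,0}(0.1322) = +0.995637 -0.004363 = +0.991274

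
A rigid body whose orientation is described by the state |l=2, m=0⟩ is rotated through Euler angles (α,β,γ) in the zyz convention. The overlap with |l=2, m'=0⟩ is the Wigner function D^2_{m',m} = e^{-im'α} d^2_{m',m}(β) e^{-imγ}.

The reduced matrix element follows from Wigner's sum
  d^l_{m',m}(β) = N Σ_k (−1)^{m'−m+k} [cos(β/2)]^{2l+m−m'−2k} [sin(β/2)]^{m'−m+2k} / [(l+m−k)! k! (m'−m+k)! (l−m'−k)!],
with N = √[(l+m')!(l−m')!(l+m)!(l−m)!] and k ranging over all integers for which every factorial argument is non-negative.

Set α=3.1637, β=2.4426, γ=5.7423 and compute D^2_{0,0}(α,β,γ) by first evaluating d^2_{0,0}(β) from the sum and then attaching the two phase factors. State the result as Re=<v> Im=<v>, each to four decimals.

Re=0.3790 Im=0.0000

Split into d^2_{0,0}(β=2.4426) × two z-phases.
c=cos(2.4426/2)=0.342425, s=sin(2.4426/2)=0.939545; N=√[2·2·2·2]=4.000000
k∈{0,1,2} keeps every argument non-negative
  k=0: (−1)^0·4.0000/(4)·0.3424^4·0.9395^0 = +0.013749
  k=1: (−1)^1·4.0000/(1)·0.3424^2·0.9395^2 = -0.414024
  k=2: (−1)^2·4.0000/(4)·0.3424^0·0.9395^4 = +0.779239
d^2_{0,0}(2.4426) = +0.013749 -0.414024 +0.779239 = +0.378964
Attach z-rotation phases: D = e^{-i(0)(3.1637)}·(+0.378964)·e^{-i(0)(5.7423)} = +0.378964+0.000000i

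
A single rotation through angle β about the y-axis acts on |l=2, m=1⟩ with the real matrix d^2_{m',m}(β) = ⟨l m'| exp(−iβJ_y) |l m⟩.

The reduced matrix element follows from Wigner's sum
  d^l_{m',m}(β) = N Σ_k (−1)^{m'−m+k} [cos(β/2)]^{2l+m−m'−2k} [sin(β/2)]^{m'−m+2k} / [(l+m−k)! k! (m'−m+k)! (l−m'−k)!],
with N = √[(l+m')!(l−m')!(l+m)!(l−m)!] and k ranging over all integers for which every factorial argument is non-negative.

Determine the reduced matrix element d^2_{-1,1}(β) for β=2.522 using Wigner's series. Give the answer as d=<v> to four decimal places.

d=-0.5698

d^2_{-1,1}(β=2.522) via Wigner's sum:
Half-angle: c=0.304865, s=0.952396. N=√(1·6·6·1)=6.000000
k: max(0,(1)−(-1))=2 … min(2+(1),2−(-1))=3
  k=2: (−1)^0·6.0000/(2)·0.3049^2·0.9524^2 = +0.252912
  k=3: (−1)^1·6.0000/(6)·0.3049^0·0.9524^4 = -0.822753
d^2_{-1,1}(2.522) = +0.252912 -0.822753 = -0.569841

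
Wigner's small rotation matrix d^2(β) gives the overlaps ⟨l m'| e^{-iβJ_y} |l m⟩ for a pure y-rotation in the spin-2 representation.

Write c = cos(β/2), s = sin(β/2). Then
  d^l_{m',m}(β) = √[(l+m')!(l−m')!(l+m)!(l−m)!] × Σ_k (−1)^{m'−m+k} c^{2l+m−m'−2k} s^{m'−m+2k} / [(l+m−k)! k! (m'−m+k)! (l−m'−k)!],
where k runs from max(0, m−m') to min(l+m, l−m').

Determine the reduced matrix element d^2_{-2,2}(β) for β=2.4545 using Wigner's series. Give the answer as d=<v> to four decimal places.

d=0.7860

d^2_{-2,2}(β=2.4545) via Wigner's sum:
c=cos(2.4545/2)=0.336828, s=sin(2.4545/2)=0.941566; N=√[1·24·24·1]=24.000000
Admissible k: 4..4 (factorial args all ≥0)
  k=4: (−1)^0·24.0000/(24)·0.3368^0·0.9416^4 = +0.785965
d^2_{-2,2}(2.4545) = +0.785965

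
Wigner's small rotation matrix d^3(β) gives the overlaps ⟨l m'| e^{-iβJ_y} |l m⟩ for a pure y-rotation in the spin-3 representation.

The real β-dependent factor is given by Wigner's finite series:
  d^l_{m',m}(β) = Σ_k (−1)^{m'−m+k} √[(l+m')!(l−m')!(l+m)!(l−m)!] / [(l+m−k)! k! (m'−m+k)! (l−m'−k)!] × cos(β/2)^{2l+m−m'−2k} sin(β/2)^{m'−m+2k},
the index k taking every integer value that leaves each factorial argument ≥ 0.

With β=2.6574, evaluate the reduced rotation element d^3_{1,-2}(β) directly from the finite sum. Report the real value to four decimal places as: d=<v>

d=0.5741

d^3_{1,-2}(β=2.6574) via Wigner's sum:
With c≡cos(β/2)=0.239738 and s≡sin(β/2)=0.970838, N=[24·2·1·120]^{1/2}=75.894664
k∈{0,1} keeps every argument non-negative
  k=0: (−1)^3·75.8947/(12)·0.2397^3·0.9708^3 = -0.079741
  k=1: (−1)^4·75.8947/(24)·0.2397^1·0.9708^5 = +0.653838
d^3_{1,-2}(2.6574) = -0.079741 +0.653838 = +0.574097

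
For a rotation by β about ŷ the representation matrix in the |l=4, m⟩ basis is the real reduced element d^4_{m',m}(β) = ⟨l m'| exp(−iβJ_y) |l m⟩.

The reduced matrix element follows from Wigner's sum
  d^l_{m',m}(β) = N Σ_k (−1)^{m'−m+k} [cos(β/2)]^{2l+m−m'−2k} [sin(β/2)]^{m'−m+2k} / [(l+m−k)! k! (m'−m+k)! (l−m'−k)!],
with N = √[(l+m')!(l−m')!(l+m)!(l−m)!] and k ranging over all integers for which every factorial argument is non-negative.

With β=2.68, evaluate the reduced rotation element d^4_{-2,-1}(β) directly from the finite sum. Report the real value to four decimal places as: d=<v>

d^4_{-2,-1}(β=2.68) via Wigner's sum:
With c≡cos(β/2)=0.228753 and s≡sin(β/2)=0.973485, N=[2·720·6·120]^{1/2}=1018.233765
k: max(0,(-1)−(-2))=1 … min(4+(-1),4−(-2))=3
  k=1: (−1)^0·1018.2338/(240)·0.2288^7·0.9735^1 = +0.000135
  k=2: (−1)^1·1018.2338/(48)·0.2288^5·0.9735^3 = -0.012258
  k=3: (−1)^2·1018.2338/(72)·0.2288^3·0.9735^5 = +0.147999
d^4_{-2,-1}(2.68) = +0.000135 -0.012258 +0.147999 = +0.135876

d=0.1359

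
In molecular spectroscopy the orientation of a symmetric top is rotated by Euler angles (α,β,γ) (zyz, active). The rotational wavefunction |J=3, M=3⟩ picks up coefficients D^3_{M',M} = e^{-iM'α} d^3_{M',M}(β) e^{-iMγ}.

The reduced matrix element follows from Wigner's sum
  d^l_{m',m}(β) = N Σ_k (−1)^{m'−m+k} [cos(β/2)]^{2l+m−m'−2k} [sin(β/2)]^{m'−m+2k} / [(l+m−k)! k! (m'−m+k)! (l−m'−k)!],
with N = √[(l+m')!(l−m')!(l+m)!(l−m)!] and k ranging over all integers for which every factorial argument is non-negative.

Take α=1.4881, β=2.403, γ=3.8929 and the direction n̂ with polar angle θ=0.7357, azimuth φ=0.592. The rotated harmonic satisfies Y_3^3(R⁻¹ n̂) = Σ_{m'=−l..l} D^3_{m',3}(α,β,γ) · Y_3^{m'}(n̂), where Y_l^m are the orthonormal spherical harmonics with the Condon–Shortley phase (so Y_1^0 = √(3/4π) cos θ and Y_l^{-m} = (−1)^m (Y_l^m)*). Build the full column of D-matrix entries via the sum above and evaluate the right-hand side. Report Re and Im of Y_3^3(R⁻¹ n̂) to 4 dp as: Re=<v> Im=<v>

Need the full column D^3_{m',3} for m'=−3..3 at α=1.4881, β=2.403, γ=3.8929.
cos(β/2)=0.360959, sin(β/2)=0.932582
d^3_{-3,3}: single k=6 term ⇒ +0.657841;  D = +0.392639-0.527816i
d^3_{-2,3}: single k=5 term ⇒ +0.623689;  D = -0.467955-0.412318i
d^3_{-1,3}: single k=4 term ⇒ +0.381689;  D = -0.275126+0.264560i
d^3_{0,3}: single k=3 term ⇒ +0.170589;  D = +0.107679+0.132309i
d^3_{1,3}: single k=2 term ⇒ +0.057181;  D = +0.047180-0.032307i
d^3_{2,3}: single k=1 term ⇒ +0.013998;  D = -0.006928-0.012163i
d^3_{3,3}: single k=0 term ⇒ +0.002212;  D = -0.002006+0.000932i
Y_3^{m'}(θ=0.7357,φ=0.592) and Σ D·Y over m':
  (+0.3926-0.5278i)·(-0.0257-0.1235i)  (-0.4680-0.4123i)·(+0.1287-0.3160i)  (-0.2751+0.2646i)·(+0.3146-0.2116i)  (+0.1077+0.1323i)·(-0.0697+0.0000i)  (+0.0472-0.0323i)·(-0.3146-0.2116i)  (-0.0069-0.0122i)·(+0.1287+0.3160i)  (-0.0020+0.0009i)·(+0.0257-0.1235i)
Y_3^3(R⁻¹ n̂) = -0.322551+0.188820i

Re=-0.3226 Im=0.1888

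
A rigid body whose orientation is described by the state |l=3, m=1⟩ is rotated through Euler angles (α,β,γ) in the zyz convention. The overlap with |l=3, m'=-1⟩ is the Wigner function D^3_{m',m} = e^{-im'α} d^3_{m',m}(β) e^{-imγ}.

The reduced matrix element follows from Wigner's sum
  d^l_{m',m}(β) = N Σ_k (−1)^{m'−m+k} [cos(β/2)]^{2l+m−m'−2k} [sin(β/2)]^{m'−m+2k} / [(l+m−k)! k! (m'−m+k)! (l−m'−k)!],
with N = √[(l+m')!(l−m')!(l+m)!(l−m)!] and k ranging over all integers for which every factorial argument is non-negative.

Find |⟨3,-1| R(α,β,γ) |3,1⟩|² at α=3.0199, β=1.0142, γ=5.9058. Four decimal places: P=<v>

D^3_{-1,1}(3.0199,1.0142,5.9058) = e^{-i·-1·3.0199}·d^3_{-1,1}(1.0142)·e^{-i·1·5.9058}. Compute d first:
c=cos(1.0142/2)=0.874157, s=sin(1.0142/2)=0.485644; N=√[2·24·24·2]=48.000000
k∈{2,3,4} keeps every argument non-negative
  k=2: (−1)^0·48.0000/(8)·0.8742^4·0.4856^2 = +0.826313
  k=3: (−1)^1·48.0000/(6)·0.8742^2·0.4856^4 = -0.340049
  k=4: (−1)^2·48.0000/(48)·0.8742^0·0.4856^6 = +0.013119
d^3_{-1,1}(1.0142) = +0.826313 -0.340049 +0.013119 = +0.499383
|D^3_{-1,1}|² = |d^3_{-1,1}(β)|² = (+0.499383)² = 0.249384 (the z-rotation phases have unit modulus)

P=0.2494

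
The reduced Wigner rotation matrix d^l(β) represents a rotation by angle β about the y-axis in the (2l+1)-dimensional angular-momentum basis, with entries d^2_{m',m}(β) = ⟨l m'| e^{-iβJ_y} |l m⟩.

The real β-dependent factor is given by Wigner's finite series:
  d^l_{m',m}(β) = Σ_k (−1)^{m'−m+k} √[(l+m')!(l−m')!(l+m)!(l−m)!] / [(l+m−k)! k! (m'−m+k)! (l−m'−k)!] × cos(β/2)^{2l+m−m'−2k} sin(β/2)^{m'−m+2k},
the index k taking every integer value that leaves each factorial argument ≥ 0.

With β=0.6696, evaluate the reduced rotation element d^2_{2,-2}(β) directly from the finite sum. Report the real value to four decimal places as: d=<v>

d=0.0117

d^2_{2,-2}(β=0.6696) via Wigner's sum:
Half-angle: c=0.944476, s=0.328580. N=√(24·1·1·24)=24.000000
Admissible k: 0..0 (factorial args all ≥0)
  k=0: (−1)^4·24.0000/(24)·0.9445^0·0.3286^4 = +0.011656
d^2_{2,-2}(0.6696) = +0.011656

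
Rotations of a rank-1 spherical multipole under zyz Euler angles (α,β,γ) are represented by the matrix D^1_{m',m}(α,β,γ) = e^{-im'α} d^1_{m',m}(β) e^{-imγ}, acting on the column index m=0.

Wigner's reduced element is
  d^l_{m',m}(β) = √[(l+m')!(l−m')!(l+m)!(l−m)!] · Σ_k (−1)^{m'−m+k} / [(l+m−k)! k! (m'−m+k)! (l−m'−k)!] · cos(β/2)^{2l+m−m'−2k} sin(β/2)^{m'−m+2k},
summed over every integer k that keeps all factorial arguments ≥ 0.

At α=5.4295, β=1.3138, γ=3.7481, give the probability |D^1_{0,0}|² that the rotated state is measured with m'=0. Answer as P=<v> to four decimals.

P=0.0646

Split into d^1_{0,0}(β=1.3138) × two z-phases.
c=cos(1.3138/2)=0.791889, s=sin(1.3138/2)=0.610665; N=√[1·1·1·1]=1.000000
k: max(0,(0)−(0))=0 … min(1+(0),1−(0))=1
  k=0: (−1)^0·1.0000/(1)·0.7919^2·0.6107^0 = +0.627088
  k=1: (−1)^1·1.0000/(1)·0.7919^0·0.6107^2 = -0.372912
d^1_{0,0}(1.3138) = +0.627088 -0.372912 = +0.254177
|D^1_{0,0}|² = |d^1_{0,0}(β)|² = (+0.254177)² = 0.064606 (the z-rotation phases have unit modulus)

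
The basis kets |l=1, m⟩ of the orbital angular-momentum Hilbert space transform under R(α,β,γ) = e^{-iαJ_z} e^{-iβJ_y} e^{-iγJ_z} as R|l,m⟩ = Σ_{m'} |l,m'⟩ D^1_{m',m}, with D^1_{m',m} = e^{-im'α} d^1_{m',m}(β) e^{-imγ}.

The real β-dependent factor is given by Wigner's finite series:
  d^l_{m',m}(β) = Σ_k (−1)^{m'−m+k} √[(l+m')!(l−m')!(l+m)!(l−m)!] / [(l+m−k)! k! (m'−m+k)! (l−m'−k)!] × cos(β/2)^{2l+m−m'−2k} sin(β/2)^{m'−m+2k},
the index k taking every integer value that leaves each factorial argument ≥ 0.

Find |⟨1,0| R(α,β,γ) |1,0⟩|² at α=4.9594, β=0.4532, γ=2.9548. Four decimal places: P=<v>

P=0.8083

First d^1_{0,0}(β=0.4532), then the phase factors e^{-i(0)α} and e^{-i(0)γ}:
c=cos(0.4532/2)=0.974436, s=sin(0.4532/2)=0.224666; N=√[1·1·1·1]=1.000000
The bounds max(0,m−m')=0 and min(l+m,l−m')=1 give 2 terms
  k=0: (−1)^0·1.0000/(1)·0.9744^2·0.2247^0 = +0.949525
  k=1: (−1)^1·1.0000/(1)·0.9744^0·0.2247^2 = -0.050475
d^1_{0,0}(0.4532) = +0.949525 -0.050475 = +0.899051
|D^1_{0,0}|² = |d^1_{0,0}(β)|² = (+0.899051)² = 0.808292 (the z-rotation phases have unit modulus)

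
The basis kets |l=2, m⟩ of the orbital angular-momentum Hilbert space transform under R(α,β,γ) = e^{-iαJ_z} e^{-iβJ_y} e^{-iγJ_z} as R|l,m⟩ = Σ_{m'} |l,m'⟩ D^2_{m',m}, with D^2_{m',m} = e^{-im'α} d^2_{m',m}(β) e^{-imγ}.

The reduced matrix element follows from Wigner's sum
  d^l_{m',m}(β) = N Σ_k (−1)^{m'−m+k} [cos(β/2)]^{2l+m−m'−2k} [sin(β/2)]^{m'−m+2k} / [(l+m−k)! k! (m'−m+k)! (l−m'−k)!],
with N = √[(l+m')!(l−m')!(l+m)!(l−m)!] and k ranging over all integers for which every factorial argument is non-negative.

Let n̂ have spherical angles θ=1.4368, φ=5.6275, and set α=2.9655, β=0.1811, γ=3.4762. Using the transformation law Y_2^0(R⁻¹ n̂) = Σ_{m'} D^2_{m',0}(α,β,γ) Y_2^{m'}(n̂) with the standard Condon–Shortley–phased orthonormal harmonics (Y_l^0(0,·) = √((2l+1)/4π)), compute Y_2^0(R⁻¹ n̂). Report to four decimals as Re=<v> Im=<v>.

Re=-0.3147 Im=0.0000

Need the full column D^2_{m',0} for m'=−2..2 at α=2.9655, β=0.1811, γ=3.4762.
cos(β/2)=0.995903, sin(β/2)=0.090426
d^2_{-2,0}: single k=2 term ⇒ +0.019865;  D = +0.018646-0.006853i
d^2_{-1,0}: k∈[1..2] ⇒ +0.218787 -0.001804 = +0.216983;  D = -0.213628+0.038012i
d^2_{0,0}: k∈[0..2] ⇒ +0.983713 -0.032440 +0.000067 = +0.951340;  D = +0.951340+0.000000i
d^2_{1,0}: k∈[0..1] ⇒ -0.218787 +0.001804 = -0.216983;  D = +0.213628+0.038012i
d^2_{2,0}: single k=0 term ⇒ +0.019865;  D = +0.018646+0.006853i
Y_2^{m'}(θ=1.4368,φ=5.6275) and Σ D·Y over m':
  (+0.0186-0.0069i)·(+0.0973+0.3667i)  (-0.2136+0.0380i)·(+0.0811+0.0624i)  (+0.9513+0.0000i)·(-0.2985+0.0000i)  (+0.2136+0.0380i)·(-0.0811+0.0624i)  (+0.0186+0.0069i)·(+0.0973-0.3667i)
Y_2^0(R⁻¹ n̂) = -0.314704+0.000000i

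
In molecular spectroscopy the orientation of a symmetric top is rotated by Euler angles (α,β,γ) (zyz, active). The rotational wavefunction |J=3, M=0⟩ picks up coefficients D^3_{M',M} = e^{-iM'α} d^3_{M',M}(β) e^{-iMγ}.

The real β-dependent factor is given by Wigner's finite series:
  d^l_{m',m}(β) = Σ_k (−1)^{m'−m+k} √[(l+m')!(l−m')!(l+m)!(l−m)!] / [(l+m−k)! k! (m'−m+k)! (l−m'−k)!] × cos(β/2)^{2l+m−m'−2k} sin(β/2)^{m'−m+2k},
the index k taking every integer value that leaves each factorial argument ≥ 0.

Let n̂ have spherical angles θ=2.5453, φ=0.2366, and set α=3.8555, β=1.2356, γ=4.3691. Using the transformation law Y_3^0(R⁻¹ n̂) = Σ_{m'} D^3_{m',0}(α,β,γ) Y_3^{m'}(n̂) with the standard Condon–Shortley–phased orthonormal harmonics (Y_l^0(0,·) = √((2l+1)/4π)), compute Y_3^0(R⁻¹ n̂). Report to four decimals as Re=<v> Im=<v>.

Need the full column D^3_{m',0} for m'=−3..3 at α=3.8555, β=1.2356, γ=4.3691.
cos(β/2)=0.815155, sin(β/2)=0.579243
d^3_{-3,0}: single k=3 term ⇒ +0.470780;  D = +0.254415-0.396115i
d^3_{-2,0}: k∈[2..3] ⇒ +0.811415 -0.409718 = +0.401697;  D = +0.057240+0.397598i
d^3_{-1,0}: k∈[1..3] ⇒ +0.722191 -1.093994 +0.184135 = -0.187669;  D = +0.141842+0.122884i
d^3_{0,0}: k∈[0..3] ⇒ +0.293387 -1.333290 +0.673235 -0.037772 = -0.404441;  D = -0.404441+0.000000i
d^3_{1,0}: k∈[0..2] ⇒ -0.722191 +1.093994 -0.184135 = +0.187669;  D = -0.141842+0.122884i
d^3_{2,0}: k∈[0..1] ⇒ +0.811415 -0.409718 = +0.401697;  D = +0.057240-0.397598i
d^3_{3,0}: single k=0 term ⇒ -0.470780;  D = -0.254415-0.396115i
Y_3^{m'}(θ=2.5453,φ=0.2366) and Σ D·Y over m':
  (+0.2544-0.3961i)·(+0.0560-0.0482i)  (+0.0572+0.3976i)·(-0.2374+0.1215i)  (+0.1418+0.1229i)·(+0.4275-0.1031i)  (-0.4044+0.0000i)·(-0.1307+0.0000i)  (-0.1418+0.1229i)·(-0.4275-0.1031i)  (+0.0572-0.3976i)·(-0.2374-0.1215i)  (-0.2544-0.3961i)·(-0.0560-0.0482i)
Y_3^0(R⁻¹ n̂) = +0.066009+0.000000i

Re=0.0660 Im=0.0000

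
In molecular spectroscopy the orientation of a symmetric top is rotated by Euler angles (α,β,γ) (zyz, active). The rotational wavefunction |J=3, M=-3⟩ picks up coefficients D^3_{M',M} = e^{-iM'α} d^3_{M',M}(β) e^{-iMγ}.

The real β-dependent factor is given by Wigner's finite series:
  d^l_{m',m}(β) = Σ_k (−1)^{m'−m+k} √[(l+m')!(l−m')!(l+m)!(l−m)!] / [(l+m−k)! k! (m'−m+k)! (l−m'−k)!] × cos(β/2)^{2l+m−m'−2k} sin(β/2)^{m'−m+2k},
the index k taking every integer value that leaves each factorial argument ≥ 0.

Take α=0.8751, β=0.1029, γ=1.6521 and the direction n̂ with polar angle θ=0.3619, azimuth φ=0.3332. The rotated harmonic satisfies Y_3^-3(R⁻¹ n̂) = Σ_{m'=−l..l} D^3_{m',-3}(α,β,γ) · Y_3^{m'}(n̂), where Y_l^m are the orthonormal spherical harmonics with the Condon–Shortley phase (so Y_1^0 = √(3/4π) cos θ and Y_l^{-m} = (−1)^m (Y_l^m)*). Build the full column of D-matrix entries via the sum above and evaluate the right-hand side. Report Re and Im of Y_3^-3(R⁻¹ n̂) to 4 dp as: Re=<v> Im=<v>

Re=0.0057 Im=0.0065

Need the full column D^3_{m',-3} for m'=−3..3 at α=0.8751, β=0.1029, γ=1.6521.
cos(β/2)=0.998677, sin(β/2)=0.051427
d^3_{-3,-3}: single k=0 term ⇒ +0.992087;  D = +0.266897+0.955511i
d^3_{-2,-3}: single k=0 term ⇒ -0.125139;  D = -0.114094-0.051405i
d^3_{-1,-3}: single k=0 term ⇒ +0.010189;  D = +0.009167-0.004448i
d^3_{0,-3}: single k=0 term ⇒ -0.000606;  D = -0.000146+0.000588i
d^3_{1,-3}: single k=0 term ⇒ +0.000027;  D = -0.000016-0.000022i
d^3_{2,-3}: single k=0 term ⇒ -0.000001;  D = +0.000001+0.000000i
d^3_{3,-3}: single k=0 term ⇒ +0.000000;  D = -0.000000+0.000000i
Y_3^{m'}(θ=0.3619,φ=0.3332) and Σ D·Y over m':
  (+0.2669+0.9555i)·(+0.0100-0.0156i)  (-0.1141-0.0514i)·(+0.0942-0.0741i)  (+0.0092-0.0044i)·(+0.3647-0.1262i)  (-0.0001+0.0006i)·(+0.4793+0.0000i)  (-0.0000-0.0000i)·(-0.3647-0.1262i)  (+0.0000+0.0000i)·(+0.0942+0.0741i)  (-0.0000+0.0000i)·(-0.0100-0.0156i)
Y_3^-3(R⁻¹ n̂) = +0.005719+0.006529i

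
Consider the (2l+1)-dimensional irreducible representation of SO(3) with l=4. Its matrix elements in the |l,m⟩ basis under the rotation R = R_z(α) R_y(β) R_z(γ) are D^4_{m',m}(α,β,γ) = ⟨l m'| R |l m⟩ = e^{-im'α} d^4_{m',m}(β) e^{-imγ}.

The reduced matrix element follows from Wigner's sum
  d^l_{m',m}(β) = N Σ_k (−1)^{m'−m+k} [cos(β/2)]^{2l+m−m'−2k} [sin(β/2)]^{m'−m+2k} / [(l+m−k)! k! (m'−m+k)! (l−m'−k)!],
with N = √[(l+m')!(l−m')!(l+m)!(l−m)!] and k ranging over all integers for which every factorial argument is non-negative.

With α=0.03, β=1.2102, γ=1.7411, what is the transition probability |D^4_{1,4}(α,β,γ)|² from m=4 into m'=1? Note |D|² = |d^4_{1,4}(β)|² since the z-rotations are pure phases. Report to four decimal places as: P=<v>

P=0.2687

First d^4_{1,4}(β=1.2102), then the phase factors e^{-i(1)α} and e^{-i(4)γ}:
Half-angle: c=0.822445, s=0.568844. N=√(120·6·40320·1)=5387.986637
k: max(0,(4)−(1))=3 … min(4+(4),4−(1))=3
  k=3: (−1)^0·5387.9866/(720)·0.8224^5·0.5688^3 = +0.518333
d^4_{1,4}(1.2102) = +0.518333
|D^4_{1,4}|² = |d^4_{1,4}(β)|² = (+0.518333)² = 0.268670 (the z-rotation phases have unit modulus)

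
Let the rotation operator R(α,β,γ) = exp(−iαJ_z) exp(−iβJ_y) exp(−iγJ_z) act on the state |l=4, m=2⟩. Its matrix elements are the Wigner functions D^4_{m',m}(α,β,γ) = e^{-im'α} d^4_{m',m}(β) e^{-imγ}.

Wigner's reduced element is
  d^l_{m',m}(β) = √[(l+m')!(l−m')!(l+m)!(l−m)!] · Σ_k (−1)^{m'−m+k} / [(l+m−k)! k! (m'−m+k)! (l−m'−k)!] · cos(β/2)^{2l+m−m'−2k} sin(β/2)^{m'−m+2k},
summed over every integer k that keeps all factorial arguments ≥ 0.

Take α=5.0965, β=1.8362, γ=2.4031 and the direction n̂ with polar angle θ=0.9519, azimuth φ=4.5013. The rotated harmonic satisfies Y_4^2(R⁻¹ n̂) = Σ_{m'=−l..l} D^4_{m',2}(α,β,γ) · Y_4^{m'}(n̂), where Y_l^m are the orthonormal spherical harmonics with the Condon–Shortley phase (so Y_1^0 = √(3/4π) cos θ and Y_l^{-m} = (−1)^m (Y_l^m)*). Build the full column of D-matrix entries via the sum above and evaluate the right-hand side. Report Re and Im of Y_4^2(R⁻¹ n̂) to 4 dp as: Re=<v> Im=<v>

Need the full column D^4_{m',2} for m'=−4..4 at α=5.0965, β=1.8362, γ=2.4031.
cos(β/2)=0.607331, sin(β/2)=0.794449
d^4_{-4,2}: single k=6 term ⇒ +0.490711;  D = -0.486687+0.062719i
d^4_{-3,2}: k∈[5..6] ⇒ +0.795777 -0.453891 = +0.341886;  D = -0.167579-0.297999i
d^4_{-2,2}: k∈[4..6] ⇒ +0.812936 -1.112829 +0.158682 = -0.141210;  D = -0.088177+0.110295i
d^4_{-1,2}: k∈[3..5] ⇒ +0.585922 -1.503877 +0.514664 = -0.403291;  D = -0.386417-0.115438i
d^4_{0,2}: k∈[2..4] ⇒ +0.300473 -1.371056 +0.879768 = -0.190816;  D = -0.017874-0.189976i
d^4_{1,2}: k∈[1..3] ⇒ +0.102726 -0.878882 +1.002585 = +0.226428;  D = -0.201058+0.104142i
d^4_{2,2}: k∈[0..2] ⇒ +0.018510 -0.380071 +0.812936 = +0.451375;  D = -0.342669-0.293798i
d^4_{3,2}: k∈[0..1] ⇒ -0.090596 +0.465061 = +0.374465;  D = +0.119447-0.354904i
d^4_{4,2}: single k=0 term ⇒ +0.167596;  D = +0.167299-0.009959i
Y_4^{m'}(θ=0.9519,φ=4.5013) and Σ D·Y over m':
  (-0.4867+0.0627i)·(+0.1294+0.1456i)  (-0.1676-0.2980i)·(+0.2322-0.3163i)  (-0.0882+0.1103i)·(-0.2745-0.1233i)  (-0.3864-0.1154i)·(+0.0302-0.1408i)  (-0.0179-0.1900i)·(-0.3313+0.0000i)  (-0.2011+0.1041i)·(-0.0302-0.1408i)  (-0.3427-0.2938i)·(-0.2745+0.1233i)  (+0.1194-0.3549i)·(-0.2322-0.3163i)  (+0.1673-0.0100i)·(+0.1294-0.1456i)
Y_4^2(R⁻¹ n̂) = -0.158239+0.098065i

Re=-0.1582 Im=0.0981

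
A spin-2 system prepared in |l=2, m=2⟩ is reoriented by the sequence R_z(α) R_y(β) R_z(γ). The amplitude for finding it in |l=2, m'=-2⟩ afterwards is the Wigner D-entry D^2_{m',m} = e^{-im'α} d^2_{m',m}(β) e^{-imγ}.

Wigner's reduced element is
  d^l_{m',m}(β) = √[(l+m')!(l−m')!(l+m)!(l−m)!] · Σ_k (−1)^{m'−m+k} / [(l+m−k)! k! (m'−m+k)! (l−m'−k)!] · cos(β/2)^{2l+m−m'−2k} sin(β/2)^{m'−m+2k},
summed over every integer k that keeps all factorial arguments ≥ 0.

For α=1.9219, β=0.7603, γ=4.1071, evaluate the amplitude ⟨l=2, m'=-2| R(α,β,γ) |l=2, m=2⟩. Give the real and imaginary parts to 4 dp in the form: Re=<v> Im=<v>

First d^2_{-2,2}(β=0.7603), then the phase factors e^{-i(-2)α} and e^{-i(2)γ}:
Half-angle: c=0.928609, s=0.371060. N=√(1·24·24·1)=24.000000
Admissible k: 4..4 (factorial args all ≥0)
  k=4: (−1)^0·24.0000/(24)·0.9286^0·0.3711^4 = +0.018957
d^2_{-2,2}(0.7603) = +0.018957
Attach z-rotation phases: D = e^{-i(-2)(1.9219)}·(+0.018957)·e^{-i(2)(4.1071)} = -0.006358+0.017859i

Re=-0.0064 Im=0.0179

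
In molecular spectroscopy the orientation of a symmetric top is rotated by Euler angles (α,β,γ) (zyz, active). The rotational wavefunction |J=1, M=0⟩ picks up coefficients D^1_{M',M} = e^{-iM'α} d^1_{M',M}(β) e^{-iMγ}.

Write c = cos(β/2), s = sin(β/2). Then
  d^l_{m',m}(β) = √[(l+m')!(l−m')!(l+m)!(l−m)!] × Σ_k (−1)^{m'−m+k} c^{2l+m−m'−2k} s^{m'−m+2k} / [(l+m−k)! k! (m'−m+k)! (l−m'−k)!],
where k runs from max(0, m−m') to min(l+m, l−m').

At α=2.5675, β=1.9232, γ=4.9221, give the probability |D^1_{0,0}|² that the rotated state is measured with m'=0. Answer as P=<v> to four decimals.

P=0.1191

First d^1_{0,0}(β=1.9232), then the phase factors e^{-i(0)α} and e^{-i(0)γ}:
Half-angle: c=0.572209, s=0.820108. N=√(1·1·1·1)=1.000000
k∈{0,1} keeps every argument non-negative
  k=0: (−1)^0·1.0000/(1)·0.5722^2·0.8201^0 = +0.327423
  k=1: (−1)^1·1.0000/(1)·0.5722^0·0.8201^2 = -0.672577
d^1_{0,0}(1.9232) = +0.327423 -0.672577 = -0.345155
|D^1_{0,0}|² = |d^1_{0,0}(β)|² = (-0.345155)² = 0.119132 (the z-rotation phases have unit modulus)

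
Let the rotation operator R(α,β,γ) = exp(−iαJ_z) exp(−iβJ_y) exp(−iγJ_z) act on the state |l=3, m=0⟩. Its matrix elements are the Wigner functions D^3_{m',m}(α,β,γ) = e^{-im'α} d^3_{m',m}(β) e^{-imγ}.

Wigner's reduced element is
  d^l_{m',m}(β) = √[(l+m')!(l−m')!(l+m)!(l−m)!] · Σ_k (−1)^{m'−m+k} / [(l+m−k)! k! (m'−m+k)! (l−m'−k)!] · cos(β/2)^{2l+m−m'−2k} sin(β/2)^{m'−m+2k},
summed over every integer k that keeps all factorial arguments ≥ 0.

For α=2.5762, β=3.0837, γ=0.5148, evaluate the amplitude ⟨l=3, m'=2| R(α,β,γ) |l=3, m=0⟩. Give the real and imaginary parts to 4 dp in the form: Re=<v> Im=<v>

Re=-0.0019 Im=-0.0041

First d^3_{2,0}(β=3.0837), then the phase factors e^{-i(2)α} and e^{-i(0)γ}:
With c≡cos(β/2)=0.028942 and s≡sin(β/2)=0.999581, N=[120·1·6·6]^{1/2}=65.726707
k: max(0,(0)−(2))=0 … min(3+(0),3−(2))=1
  k=0: (−1)^2·65.7267/(12)·0.0289^4·0.9996^2 = +0.000004
  k=1: (−1)^3·65.7267/(12)·0.0289^2·0.9996^4 = -0.004580
d^3_{2,0}(3.0837) = +0.000004 -0.004580 = -0.004577
D = (+0.425949+0.904747i)·(-0.004577)·(+1.000000+0.000000i) = -0.001949-0.004141i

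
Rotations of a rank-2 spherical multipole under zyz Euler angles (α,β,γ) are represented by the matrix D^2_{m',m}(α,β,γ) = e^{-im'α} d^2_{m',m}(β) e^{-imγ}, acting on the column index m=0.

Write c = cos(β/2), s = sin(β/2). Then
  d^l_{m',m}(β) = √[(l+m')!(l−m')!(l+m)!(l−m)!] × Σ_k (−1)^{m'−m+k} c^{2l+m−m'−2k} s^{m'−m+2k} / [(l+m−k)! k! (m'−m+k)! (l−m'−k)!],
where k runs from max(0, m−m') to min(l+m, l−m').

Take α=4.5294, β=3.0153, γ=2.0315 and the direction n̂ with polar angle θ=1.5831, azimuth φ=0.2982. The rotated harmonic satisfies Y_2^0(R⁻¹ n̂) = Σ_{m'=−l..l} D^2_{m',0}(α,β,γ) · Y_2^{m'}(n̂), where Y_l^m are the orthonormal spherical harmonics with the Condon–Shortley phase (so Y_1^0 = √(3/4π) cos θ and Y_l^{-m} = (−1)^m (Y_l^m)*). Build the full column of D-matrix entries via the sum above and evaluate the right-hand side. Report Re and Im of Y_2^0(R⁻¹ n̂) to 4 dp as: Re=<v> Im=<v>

Need the full column D^2_{m',0} for m'=−2..2 at α=4.5294, β=3.0153, γ=2.0315.
cos(β/2)=0.063104, sin(β/2)=0.998007
d^2_{-2,0}: single k=2 term ⇒ +0.009715;  D = -0.009072+0.003477i
d^2_{-1,0}: k∈[1..2] ⇒ +0.000614 -0.153651 = -0.153037;  D = +0.027848+0.150482i
d^2_{0,0}: k∈[0..2] ⇒ +0.000016 -0.015865 +0.992052 = +0.976202;  D = +0.976202+0.000000i
d^2_{1,0}: k∈[0..1] ⇒ -0.000614 +0.153651 = +0.153037;  D = -0.027848+0.150482i
d^2_{2,0}: single k=0 term ⇒ +0.009715;  D = -0.009072-0.003477i
Y_2^{m'}(θ=1.5831,φ=0.2982) and Σ D·Y over m':
  (-0.0091+0.0035i)·(+0.3195-0.2169i)  (+0.0278+0.1505i)·(-0.0091+0.0028i)  (+0.9762+0.0000i)·(-0.3152+0.0000i)  (-0.0278+0.1505i)·(+0.0091+0.0028i)  (-0.0091-0.0035i)·(+0.3195+0.2169i)
Y_2^0(R⁻¹ n̂) = -0.313382+0.000000i

Re=-0.3134 Im=0.0000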